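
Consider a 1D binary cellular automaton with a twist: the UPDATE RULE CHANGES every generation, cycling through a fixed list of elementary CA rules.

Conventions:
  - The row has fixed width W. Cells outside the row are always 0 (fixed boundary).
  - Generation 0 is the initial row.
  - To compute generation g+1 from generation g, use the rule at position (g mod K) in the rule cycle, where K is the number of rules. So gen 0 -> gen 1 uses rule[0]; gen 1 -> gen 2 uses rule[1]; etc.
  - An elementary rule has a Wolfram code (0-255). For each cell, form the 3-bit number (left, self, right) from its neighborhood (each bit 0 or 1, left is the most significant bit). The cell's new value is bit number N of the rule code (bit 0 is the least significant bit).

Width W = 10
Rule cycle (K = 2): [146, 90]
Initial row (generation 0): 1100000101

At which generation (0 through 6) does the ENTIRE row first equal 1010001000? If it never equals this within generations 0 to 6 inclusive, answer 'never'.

Gen 0: 1100000101
Gen 1 (rule 146): 0010001000
Gen 2 (rule 90): 0101010100
Gen 3 (rule 146): 1000000010
Gen 4 (rule 90): 0100000101
Gen 5 (rule 146): 1010001000
Gen 6 (rule 90): 0001010100

Answer: 5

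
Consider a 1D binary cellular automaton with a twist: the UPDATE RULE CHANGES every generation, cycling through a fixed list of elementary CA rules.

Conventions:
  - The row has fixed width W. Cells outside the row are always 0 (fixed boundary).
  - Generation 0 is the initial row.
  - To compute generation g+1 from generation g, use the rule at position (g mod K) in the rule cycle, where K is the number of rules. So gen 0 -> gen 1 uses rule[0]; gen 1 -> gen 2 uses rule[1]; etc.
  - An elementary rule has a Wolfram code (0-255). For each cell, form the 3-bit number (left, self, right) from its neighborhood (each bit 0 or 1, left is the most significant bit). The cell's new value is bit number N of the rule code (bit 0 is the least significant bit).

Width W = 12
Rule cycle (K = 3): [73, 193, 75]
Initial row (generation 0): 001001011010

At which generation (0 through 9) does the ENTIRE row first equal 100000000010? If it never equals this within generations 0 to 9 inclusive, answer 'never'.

Answer: never

Derivation:
Gen 0: 001001011010
Gen 1 (rule 73): 100000011000
Gen 2 (rule 193): 001111001011
Gen 3 (rule 75): 111001010011
Gen 4 (rule 73): 101000000011
Gen 5 (rule 193): 000011111001
Gen 6 (rule 75): 111110001010
Gen 7 (rule 73): 100010100000
Gen 8 (rule 193): 001000001111
Gen 9 (rule 75): 110011111001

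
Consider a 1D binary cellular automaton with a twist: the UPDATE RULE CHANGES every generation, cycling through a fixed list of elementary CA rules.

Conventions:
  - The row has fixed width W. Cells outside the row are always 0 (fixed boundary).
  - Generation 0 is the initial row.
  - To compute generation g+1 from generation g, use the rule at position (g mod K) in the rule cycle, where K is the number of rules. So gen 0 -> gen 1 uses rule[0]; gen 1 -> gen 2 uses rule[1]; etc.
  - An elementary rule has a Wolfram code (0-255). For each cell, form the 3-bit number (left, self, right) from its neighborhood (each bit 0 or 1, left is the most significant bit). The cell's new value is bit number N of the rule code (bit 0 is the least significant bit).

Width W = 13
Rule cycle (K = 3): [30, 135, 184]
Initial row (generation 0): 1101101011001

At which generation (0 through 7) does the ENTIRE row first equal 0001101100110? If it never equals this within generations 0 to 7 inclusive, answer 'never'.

Gen 0: 1101101011001
Gen 1 (rule 30): 1001001010111
Gen 2 (rule 135): 1011011010010
Gen 3 (rule 184): 0110110101001
Gen 4 (rule 30): 1100100101111
Gen 5 (rule 135): 0001101100110
Gen 6 (rule 184): 0001011010101
Gen 7 (rule 30): 0011010010101

Answer: 5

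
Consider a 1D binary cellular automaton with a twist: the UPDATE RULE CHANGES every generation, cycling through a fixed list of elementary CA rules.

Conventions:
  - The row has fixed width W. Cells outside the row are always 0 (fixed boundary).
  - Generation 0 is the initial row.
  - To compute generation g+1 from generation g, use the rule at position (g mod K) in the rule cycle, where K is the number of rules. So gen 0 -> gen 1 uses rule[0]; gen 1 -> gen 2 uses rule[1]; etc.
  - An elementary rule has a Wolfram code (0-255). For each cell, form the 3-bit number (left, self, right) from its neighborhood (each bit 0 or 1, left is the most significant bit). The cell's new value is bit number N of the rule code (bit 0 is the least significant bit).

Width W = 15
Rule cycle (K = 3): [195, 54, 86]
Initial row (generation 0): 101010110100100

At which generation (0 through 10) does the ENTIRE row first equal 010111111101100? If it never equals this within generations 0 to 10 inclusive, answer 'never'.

Gen 0: 101010110100100
Gen 1 (rule 195): 000000010001001
Gen 2 (rule 54): 000000111011111
Gen 3 (rule 86): 000001001000001
Gen 4 (rule 195): 111110010011110
Gen 5 (rule 54): 000001111100001
Gen 6 (rule 86): 000010000110011
Gen 7 (rule 195): 111100111010101
Gen 8 (rule 54): 000011000111111
Gen 9 (rule 86): 000101101000001
Gen 10 (rule 195): 111000100011110

Answer: never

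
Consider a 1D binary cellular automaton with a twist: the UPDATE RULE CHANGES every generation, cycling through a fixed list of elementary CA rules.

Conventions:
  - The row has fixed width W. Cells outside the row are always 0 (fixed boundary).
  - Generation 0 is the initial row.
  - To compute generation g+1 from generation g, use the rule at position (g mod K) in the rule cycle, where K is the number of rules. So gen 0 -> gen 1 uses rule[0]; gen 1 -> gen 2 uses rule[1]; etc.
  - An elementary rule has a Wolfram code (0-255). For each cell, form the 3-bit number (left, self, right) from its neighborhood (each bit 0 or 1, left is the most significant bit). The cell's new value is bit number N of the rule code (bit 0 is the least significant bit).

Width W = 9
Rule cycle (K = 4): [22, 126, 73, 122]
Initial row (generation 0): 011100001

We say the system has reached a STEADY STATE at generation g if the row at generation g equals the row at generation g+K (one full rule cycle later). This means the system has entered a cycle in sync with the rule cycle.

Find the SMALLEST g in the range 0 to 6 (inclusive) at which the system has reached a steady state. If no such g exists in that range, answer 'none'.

Gen 0: 011100001
Gen 1 (rule 22): 100010011
Gen 2 (rule 126): 110111111
Gen 3 (rule 73): 110100001
Gen 4 (rule 122): 111010010
Gen 5 (rule 22): 000011111
Gen 6 (rule 126): 000110001
Gen 7 (rule 73): 110110100
Gen 8 (rule 122): 111111010
Gen 9 (rule 22): 000000011
Gen 10 (rule 126): 000000111

Answer: none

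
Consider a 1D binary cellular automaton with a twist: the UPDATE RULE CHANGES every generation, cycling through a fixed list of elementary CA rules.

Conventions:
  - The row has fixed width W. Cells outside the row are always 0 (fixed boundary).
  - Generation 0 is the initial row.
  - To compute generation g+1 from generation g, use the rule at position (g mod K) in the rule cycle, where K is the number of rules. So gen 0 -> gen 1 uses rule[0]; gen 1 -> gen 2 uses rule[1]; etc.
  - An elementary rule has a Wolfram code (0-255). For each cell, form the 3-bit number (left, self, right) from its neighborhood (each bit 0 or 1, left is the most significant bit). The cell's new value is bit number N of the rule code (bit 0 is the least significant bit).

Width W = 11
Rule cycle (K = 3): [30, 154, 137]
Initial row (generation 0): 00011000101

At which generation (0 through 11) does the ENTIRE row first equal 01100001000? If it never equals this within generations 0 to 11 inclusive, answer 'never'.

Answer: 2

Derivation:
Gen 0: 00011000101
Gen 1 (rule 30): 00110101101
Gen 2 (rule 154): 01100001000
Gen 3 (rule 137): 01001100011
Gen 4 (rule 30): 11111010110
Gen 5 (rule 154): 11110000101
Gen 6 (rule 137): 11100110000
Gen 7 (rule 30): 10011101000
Gen 8 (rule 154): 01111000100
Gen 9 (rule 137): 01110010001
Gen 10 (rule 30): 11001111011
Gen 11 (rule 154): 10111110010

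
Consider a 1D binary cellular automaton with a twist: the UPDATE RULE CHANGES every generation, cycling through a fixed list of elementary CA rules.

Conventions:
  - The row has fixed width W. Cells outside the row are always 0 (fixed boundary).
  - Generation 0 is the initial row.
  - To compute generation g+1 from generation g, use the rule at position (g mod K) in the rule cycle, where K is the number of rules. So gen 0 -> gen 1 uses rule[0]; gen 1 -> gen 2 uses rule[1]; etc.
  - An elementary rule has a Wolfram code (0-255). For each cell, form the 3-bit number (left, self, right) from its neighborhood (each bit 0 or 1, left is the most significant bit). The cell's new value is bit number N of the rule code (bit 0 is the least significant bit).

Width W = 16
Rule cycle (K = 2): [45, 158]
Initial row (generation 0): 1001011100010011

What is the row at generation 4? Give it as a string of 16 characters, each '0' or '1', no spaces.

Gen 0: 1001011100010011
Gen 1 (rule 45): 1001110001010010
Gen 2 (rule 158): 1111101011011111
Gen 3 (rule 45): 1000011110110000
Gen 4 (rule 158): 1100111100101000

Answer: 1100111100101000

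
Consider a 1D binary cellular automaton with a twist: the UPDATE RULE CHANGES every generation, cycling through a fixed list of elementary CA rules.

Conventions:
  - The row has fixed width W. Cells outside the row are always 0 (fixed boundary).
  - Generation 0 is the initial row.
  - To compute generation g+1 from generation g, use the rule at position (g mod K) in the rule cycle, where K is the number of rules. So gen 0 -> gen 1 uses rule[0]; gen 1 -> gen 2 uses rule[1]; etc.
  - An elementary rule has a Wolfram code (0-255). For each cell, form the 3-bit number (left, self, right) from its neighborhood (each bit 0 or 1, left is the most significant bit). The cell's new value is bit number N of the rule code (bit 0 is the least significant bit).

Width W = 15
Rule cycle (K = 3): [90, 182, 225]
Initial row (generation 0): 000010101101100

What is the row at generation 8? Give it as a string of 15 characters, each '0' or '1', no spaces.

Gen 0: 000010101101100
Gen 1 (rule 90): 000100001101110
Gen 2 (rule 182): 001110010010101
Gen 3 (rule 225): 100110000001010
Gen 4 (rule 90): 011111000010001
Gen 5 (rule 182): 101110100111011
Gen 6 (rule 225): 010111000011101
Gen 7 (rule 90): 100101100110100
Gen 8 (rule 182): 111110011001110

Answer: 111110011001110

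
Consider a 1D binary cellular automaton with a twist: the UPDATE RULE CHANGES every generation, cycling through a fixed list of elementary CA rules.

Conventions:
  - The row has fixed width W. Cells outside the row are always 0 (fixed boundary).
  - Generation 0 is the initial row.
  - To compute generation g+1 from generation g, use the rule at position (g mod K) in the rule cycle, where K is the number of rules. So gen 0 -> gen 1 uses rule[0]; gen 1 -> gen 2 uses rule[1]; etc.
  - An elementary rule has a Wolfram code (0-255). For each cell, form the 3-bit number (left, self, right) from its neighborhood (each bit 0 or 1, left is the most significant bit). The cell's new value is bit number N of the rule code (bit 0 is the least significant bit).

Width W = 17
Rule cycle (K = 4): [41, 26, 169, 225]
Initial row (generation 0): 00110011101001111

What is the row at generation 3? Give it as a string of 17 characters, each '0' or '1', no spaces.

Answer: 11001011010101001

Derivation:
Gen 0: 00110011101001111
Gen 1 (rule 41): 10100010010001000
Gen 2 (rule 26): 00010101101010100
Gen 3 (rule 169): 11001011010101001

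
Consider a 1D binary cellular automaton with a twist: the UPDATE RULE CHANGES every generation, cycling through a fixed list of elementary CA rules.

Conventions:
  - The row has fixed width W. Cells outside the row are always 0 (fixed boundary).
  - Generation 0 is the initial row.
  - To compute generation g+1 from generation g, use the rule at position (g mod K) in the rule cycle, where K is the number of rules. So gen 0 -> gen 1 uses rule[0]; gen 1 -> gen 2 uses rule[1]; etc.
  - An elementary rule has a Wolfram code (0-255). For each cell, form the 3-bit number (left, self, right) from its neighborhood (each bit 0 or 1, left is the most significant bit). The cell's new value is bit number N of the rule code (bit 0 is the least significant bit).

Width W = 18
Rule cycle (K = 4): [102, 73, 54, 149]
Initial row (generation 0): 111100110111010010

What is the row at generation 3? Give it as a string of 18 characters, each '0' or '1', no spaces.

Answer: 001000100111111001

Derivation:
Gen 0: 111100110111010010
Gen 1 (rule 102): 000101011001110110
Gen 2 (rule 73): 110000011001010110
Gen 3 (rule 54): 001000100111111001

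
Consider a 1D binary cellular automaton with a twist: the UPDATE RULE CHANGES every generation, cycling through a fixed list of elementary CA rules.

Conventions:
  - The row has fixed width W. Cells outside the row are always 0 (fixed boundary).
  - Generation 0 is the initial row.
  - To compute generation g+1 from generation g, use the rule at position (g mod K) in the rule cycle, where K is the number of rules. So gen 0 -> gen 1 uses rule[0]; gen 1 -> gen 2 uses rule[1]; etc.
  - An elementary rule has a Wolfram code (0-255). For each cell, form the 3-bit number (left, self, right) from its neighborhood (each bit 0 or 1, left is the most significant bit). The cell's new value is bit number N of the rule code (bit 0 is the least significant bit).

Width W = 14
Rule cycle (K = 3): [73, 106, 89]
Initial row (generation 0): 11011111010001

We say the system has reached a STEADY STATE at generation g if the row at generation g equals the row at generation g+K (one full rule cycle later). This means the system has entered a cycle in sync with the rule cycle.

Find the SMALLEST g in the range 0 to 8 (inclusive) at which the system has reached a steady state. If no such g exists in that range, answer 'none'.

Gen 0: 11011111010001
Gen 1 (rule 73): 11010001000100
Gen 2 (rule 106): 11100010001000
Gen 3 (rule 89): 10111001100111
Gen 4 (rule 73): 00101001100101
Gen 5 (rule 106): 01010011101010
Gen 6 (rule 89): 00001010100001
Gen 7 (rule 73): 11100000001100
Gen 8 (rule 106): 10100000011100
Gen 9 (rule 89): 00011111010111
Gen 10 (rule 73): 11010001000101
Gen 11 (rule 106): 11100010001010

Answer: none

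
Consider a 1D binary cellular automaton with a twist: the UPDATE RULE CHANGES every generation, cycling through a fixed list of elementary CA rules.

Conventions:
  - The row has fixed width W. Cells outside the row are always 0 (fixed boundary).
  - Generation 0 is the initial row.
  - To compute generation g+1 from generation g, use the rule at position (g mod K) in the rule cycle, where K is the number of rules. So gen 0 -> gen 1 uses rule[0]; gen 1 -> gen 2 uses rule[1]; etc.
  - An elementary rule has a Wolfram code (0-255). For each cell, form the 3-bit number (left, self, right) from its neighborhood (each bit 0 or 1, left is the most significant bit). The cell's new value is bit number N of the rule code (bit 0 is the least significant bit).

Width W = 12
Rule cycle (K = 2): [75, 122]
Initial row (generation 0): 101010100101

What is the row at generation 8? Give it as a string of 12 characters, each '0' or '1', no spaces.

Gen 0: 101010100101
Gen 1 (rule 75): 000000001000
Gen 2 (rule 122): 000000010100
Gen 3 (rule 75): 111111100001
Gen 4 (rule 122): 100000110010
Gen 5 (rule 75): 001111110100
Gen 6 (rule 122): 011000011010
Gen 7 (rule 75): 111011111000
Gen 8 (rule 122): 101110001100

Answer: 101110001100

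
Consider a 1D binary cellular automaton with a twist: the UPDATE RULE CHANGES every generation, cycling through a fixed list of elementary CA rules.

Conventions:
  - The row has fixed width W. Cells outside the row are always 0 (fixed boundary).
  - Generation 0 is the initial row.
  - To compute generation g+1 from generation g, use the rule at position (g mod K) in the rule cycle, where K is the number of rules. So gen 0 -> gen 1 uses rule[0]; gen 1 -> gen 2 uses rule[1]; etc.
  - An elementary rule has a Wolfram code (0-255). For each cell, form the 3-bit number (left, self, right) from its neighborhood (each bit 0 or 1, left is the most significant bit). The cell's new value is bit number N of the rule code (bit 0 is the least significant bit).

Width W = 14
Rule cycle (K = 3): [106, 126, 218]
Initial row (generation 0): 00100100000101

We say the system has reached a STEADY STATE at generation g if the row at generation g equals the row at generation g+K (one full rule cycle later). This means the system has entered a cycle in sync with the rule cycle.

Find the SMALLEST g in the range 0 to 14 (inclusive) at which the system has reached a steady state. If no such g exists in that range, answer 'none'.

Gen 0: 00100100000101
Gen 1 (rule 106): 01001000001010
Gen 2 (rule 126): 11111100011111
Gen 3 (rule 218): 11111110111111
Gen 4 (rule 106): 10000011100001
Gen 5 (rule 126): 11000110110011
Gen 6 (rule 218): 11101110111111
Gen 7 (rule 106): 10111011100001
Gen 8 (rule 126): 11101110110011
Gen 9 (rule 218): 11101110111111
Gen 10 (rule 106): 10111011100001
Gen 11 (rule 126): 11101110110011
Gen 12 (rule 218): 11101110111111
Gen 13 (rule 106): 10111011100001
Gen 14 (rule 126): 11101110110011
Gen 15 (rule 218): 11101110111111
Gen 16 (rule 106): 10111011100001
Gen 17 (rule 126): 11101110110011

Answer: 6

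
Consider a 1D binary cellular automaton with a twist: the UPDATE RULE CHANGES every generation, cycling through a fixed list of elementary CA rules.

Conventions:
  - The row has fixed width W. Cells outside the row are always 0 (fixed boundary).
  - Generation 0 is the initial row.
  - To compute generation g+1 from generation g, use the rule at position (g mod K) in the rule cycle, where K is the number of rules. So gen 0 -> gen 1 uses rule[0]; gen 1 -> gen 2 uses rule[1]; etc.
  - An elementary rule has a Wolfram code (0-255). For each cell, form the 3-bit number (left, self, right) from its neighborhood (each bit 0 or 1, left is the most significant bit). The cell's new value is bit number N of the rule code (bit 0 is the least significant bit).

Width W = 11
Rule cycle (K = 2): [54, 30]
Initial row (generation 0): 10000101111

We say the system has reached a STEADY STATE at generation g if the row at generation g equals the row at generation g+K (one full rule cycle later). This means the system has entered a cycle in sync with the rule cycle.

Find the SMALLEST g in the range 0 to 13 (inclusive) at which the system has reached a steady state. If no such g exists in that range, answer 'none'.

Gen 0: 10000101111
Gen 1 (rule 54): 11001110000
Gen 2 (rule 30): 10111001000
Gen 3 (rule 54): 11000111100
Gen 4 (rule 30): 10101100010
Gen 5 (rule 54): 11110010111
Gen 6 (rule 30): 10001110100
Gen 7 (rule 54): 11010001110
Gen 8 (rule 30): 10011011001
Gen 9 (rule 54): 11100100111
Gen 10 (rule 30): 10011111100
Gen 11 (rule 54): 11100000010
Gen 12 (rule 30): 10010000111
Gen 13 (rule 54): 11111001000
Gen 14 (rule 30): 10000111100
Gen 15 (rule 54): 11001000010

Answer: none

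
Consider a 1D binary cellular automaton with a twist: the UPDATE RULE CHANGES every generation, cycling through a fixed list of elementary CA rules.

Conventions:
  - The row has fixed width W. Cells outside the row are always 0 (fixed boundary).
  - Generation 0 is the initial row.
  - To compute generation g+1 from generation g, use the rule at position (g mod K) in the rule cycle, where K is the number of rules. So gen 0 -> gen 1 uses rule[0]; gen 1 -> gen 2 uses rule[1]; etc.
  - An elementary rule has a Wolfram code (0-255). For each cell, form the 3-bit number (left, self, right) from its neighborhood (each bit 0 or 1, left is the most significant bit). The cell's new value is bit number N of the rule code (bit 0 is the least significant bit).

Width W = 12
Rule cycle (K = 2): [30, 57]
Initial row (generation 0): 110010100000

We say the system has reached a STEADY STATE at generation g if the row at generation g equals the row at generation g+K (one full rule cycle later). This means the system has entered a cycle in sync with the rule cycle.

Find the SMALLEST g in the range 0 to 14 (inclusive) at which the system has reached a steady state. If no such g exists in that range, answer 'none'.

Gen 0: 110010100000
Gen 1 (rule 30): 101110110000
Gen 2 (rule 57): 011001101111
Gen 3 (rule 30): 110111001000
Gen 4 (rule 57): 101100100111
Gen 5 (rule 30): 101011111100
Gen 6 (rule 57): 010110000011
Gen 7 (rule 30): 110101000110
Gen 8 (rule 57): 101010110101
Gen 9 (rule 30): 101010100101
Gen 10 (rule 57): 010101010010
Gen 11 (rule 30): 110101011111
Gen 12 (rule 57): 101010110000
Gen 13 (rule 30): 101010101000
Gen 14 (rule 57): 010101010111
Gen 15 (rule 30): 110101010100
Gen 16 (rule 57): 101010101011

Answer: none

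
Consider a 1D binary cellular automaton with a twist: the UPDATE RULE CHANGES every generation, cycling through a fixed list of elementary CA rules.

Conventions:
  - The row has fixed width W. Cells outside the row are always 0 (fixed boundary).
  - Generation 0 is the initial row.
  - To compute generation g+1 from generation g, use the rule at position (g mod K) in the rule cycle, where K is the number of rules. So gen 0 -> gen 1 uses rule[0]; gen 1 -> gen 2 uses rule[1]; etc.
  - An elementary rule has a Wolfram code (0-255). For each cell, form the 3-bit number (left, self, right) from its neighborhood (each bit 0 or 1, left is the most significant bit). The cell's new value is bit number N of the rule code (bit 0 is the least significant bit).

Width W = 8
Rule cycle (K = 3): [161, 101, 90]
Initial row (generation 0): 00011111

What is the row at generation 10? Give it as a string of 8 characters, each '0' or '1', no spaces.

Gen 0: 00011111
Gen 1 (rule 161): 11001110
Gen 2 (rule 101): 01000010
Gen 3 (rule 90): 10100101
Gen 4 (rule 161): 01000010
Gen 5 (rule 101): 01011010
Gen 6 (rule 90): 10011001
Gen 7 (rule 161): 00000000
Gen 8 (rule 101): 11111111
Gen 9 (rule 90): 10000001
Gen 10 (rule 161): 00111100

Answer: 00111100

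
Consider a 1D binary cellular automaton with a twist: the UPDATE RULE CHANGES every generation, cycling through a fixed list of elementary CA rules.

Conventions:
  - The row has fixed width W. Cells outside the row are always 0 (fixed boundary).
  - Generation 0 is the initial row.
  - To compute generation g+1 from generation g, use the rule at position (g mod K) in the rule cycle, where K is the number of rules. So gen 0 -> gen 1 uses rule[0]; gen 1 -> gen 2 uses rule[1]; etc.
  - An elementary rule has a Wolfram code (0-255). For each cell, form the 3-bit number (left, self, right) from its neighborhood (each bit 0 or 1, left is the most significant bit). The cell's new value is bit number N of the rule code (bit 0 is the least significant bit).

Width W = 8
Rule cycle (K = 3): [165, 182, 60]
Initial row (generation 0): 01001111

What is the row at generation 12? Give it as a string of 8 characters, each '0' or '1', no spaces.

Answer: 10111010

Derivation:
Gen 0: 01001111
Gen 1 (rule 165): 01000110
Gen 2 (rule 182): 11101001
Gen 3 (rule 60): 10011101
Gen 4 (rule 165): 10001011
Gen 5 (rule 182): 11011100
Gen 6 (rule 60): 10110010
Gen 7 (rule 165): 11000010
Gen 8 (rule 182): 00100111
Gen 9 (rule 60): 00110100
Gen 10 (rule 165): 10001101
Gen 11 (rule 182): 11010011
Gen 12 (rule 60): 10111010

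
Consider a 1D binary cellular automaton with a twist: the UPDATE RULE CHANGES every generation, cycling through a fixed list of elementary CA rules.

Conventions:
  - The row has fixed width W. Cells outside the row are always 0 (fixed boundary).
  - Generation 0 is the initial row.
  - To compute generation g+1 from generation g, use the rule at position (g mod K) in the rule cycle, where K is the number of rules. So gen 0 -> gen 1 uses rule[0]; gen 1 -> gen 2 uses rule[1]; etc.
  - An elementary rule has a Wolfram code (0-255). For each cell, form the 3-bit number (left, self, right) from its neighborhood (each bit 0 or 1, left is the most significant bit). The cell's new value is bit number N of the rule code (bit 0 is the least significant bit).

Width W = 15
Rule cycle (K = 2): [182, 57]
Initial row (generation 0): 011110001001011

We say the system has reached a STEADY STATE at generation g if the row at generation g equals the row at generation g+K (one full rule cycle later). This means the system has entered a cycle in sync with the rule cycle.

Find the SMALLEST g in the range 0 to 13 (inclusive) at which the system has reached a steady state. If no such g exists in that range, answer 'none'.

Answer: none

Derivation:
Gen 0: 011110001001011
Gen 1 (rule 182): 101101011111100
Gen 2 (rule 57): 011010110000011
Gen 3 (rule 182): 100111001000100
Gen 4 (rule 57): 010100100110011
Gen 5 (rule 182): 111111111001100
Gen 6 (rule 57): 100000000101011
Gen 7 (rule 182): 110000001111100
Gen 8 (rule 57): 101111101000011
Gen 9 (rule 182): 110111011100100
Gen 10 (rule 57): 101100110010011
Gen 11 (rule 182): 110011001111100
Gen 12 (rule 57): 101010101000011
Gen 13 (rule 182): 111111111100100
Gen 14 (rule 57): 100000000010011
Gen 15 (rule 182): 110000000111100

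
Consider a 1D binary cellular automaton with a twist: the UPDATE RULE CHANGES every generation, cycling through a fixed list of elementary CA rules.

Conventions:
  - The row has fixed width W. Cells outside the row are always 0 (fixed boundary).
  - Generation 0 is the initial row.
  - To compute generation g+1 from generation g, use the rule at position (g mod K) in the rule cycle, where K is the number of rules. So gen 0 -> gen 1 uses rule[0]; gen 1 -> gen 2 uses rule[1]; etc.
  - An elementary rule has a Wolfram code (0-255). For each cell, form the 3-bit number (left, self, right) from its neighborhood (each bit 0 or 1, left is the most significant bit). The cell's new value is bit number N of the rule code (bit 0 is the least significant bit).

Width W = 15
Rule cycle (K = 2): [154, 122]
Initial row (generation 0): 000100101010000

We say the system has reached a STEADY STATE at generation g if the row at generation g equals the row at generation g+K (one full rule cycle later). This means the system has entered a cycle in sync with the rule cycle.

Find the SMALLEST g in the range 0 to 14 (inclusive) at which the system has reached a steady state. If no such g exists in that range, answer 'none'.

Answer: none

Derivation:
Gen 0: 000100101010000
Gen 1 (rule 154): 001011000001000
Gen 2 (rule 122): 010111100010100
Gen 3 (rule 154): 100111010100010
Gen 4 (rule 122): 011101101010101
Gen 5 (rule 154): 111001000000000
Gen 6 (rule 122): 101110100000000
Gen 7 (rule 154): 001100010000000
Gen 8 (rule 122): 011110101000000
Gen 9 (rule 154): 111100000100000
Gen 10 (rule 122): 100110001010000
Gen 11 (rule 154): 011101010001000
Gen 12 (rule 122): 110110101010100
Gen 13 (rule 154): 100100000000010
Gen 14 (rule 122): 011010000000101
Gen 15 (rule 154): 110001000001000
Gen 16 (rule 122): 111010100010100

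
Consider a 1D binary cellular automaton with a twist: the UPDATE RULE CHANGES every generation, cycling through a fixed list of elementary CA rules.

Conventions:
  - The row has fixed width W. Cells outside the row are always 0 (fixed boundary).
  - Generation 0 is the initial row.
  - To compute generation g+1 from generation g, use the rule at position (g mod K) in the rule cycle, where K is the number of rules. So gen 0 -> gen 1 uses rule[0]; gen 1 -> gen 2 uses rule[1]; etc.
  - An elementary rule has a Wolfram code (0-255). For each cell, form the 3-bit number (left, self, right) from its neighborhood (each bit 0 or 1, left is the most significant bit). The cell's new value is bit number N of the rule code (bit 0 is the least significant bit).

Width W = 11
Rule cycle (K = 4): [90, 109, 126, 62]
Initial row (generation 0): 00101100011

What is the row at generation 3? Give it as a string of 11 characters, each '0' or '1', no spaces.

Answer: 11111110111

Derivation:
Gen 0: 00101100011
Gen 1 (rule 90): 01001110111
Gen 2 (rule 109): 01001011101
Gen 3 (rule 126): 11111110111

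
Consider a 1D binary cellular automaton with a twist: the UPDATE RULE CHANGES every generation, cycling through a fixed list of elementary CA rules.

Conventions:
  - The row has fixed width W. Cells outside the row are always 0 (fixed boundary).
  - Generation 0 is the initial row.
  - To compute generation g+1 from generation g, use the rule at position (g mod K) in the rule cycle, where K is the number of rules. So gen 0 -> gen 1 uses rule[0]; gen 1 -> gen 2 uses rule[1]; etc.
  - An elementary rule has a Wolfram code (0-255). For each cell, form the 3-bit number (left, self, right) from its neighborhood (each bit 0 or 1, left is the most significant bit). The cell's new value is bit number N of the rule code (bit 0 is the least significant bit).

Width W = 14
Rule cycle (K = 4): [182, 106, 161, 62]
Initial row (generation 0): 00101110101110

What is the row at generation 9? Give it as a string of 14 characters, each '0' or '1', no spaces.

Answer: 00100100011100

Derivation:
Gen 0: 00101110101110
Gen 1 (rule 182): 01110101110101
Gen 2 (rule 106): 11011011011010
Gen 3 (rule 161): 00100100100100
Gen 4 (rule 62): 01111111111110
Gen 5 (rule 182): 10111111111101
Gen 6 (rule 106): 01100000000110
Gen 7 (rule 161): 00001111110000
Gen 8 (rule 62): 00011000001000
Gen 9 (rule 182): 00100100011100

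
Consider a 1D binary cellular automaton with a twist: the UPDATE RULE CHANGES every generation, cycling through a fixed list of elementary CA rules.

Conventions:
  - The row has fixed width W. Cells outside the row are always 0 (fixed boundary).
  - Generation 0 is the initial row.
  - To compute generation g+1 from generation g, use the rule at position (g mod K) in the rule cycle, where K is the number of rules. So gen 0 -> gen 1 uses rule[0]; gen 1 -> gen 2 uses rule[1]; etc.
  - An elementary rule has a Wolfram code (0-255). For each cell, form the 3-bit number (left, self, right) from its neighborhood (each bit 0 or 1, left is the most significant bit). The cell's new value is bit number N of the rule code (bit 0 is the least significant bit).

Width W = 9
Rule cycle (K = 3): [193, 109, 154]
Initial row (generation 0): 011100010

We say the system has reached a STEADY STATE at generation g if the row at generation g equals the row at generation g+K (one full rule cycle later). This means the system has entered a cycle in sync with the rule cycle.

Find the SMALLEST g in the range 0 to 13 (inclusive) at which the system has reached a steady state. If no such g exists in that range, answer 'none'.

Answer: none

Derivation:
Gen 0: 011100010
Gen 1 (rule 193): 001101000
Gen 2 (rule 109): 101111011
Gen 3 (rule 154): 001110010
Gen 4 (rule 193): 100110000
Gen 5 (rule 109): 100110111
Gen 6 (rule 154): 011100110
Gen 7 (rule 193): 001100010
Gen 8 (rule 109): 101101010
Gen 9 (rule 154): 001000001
Gen 10 (rule 193): 100011100
Gen 11 (rule 109): 101010101
Gen 12 (rule 154): 000000000
Gen 13 (rule 193): 111111111
Gen 14 (rule 109): 100000001
Gen 15 (rule 154): 010000010
Gen 16 (rule 193): 000111000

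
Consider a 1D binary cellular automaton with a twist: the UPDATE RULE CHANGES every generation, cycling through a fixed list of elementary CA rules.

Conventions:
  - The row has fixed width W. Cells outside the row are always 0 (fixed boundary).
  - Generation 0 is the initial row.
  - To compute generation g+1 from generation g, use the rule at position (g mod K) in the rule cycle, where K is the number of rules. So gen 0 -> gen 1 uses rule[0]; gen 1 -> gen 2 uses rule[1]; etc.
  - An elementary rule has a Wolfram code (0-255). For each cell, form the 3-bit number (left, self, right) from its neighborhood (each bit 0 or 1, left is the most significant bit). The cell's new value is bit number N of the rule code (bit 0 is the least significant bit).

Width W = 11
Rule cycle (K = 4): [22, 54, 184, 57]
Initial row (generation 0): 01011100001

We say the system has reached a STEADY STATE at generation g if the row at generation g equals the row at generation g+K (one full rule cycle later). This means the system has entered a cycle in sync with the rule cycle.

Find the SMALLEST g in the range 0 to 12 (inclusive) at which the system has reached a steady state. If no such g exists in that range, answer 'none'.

Gen 0: 01011100001
Gen 1 (rule 22): 11000010011
Gen 2 (rule 54): 00100111100
Gen 3 (rule 184): 00010111010
Gen 4 (rule 57): 11001100101
Gen 5 (rule 22): 00110011101
Gen 6 (rule 54): 01001100011
Gen 7 (rule 184): 00101010010
Gen 8 (rule 57): 10010101001
Gen 9 (rule 22): 11110101111
Gen 10 (rule 54): 00001110000
Gen 11 (rule 184): 00001101000
Gen 12 (rule 57): 11101010111
Gen 13 (rule 22): 00001010000
Gen 14 (rule 54): 00011111000
Gen 15 (rule 184): 00011110100
Gen 16 (rule 57): 11010001011

Answer: none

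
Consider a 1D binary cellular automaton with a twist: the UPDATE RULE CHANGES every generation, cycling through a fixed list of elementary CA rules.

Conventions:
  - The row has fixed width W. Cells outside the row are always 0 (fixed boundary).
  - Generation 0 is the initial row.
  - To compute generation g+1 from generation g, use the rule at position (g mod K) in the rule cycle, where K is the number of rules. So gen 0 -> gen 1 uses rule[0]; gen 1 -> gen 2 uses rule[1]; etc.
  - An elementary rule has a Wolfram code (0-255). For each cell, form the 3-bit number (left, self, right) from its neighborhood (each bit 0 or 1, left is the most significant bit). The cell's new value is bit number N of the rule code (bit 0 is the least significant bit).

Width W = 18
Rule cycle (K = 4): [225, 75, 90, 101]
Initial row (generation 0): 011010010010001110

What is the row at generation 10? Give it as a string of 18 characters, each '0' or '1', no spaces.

Answer: 100000011111010010

Derivation:
Gen 0: 011010010010001110
Gen 1 (rule 225): 001100000000100110
Gen 2 (rule 75): 111101111111001110
Gen 3 (rule 90): 100101000001111011
Gen 4 (rule 101): 100111011100001101
Gen 5 (rule 225): 000011101101100110
Gen 6 (rule 75): 111110101101101110
Gen 7 (rule 90): 100010001101101011
Gen 8 (rule 101): 101010100110111101
Gen 9 (rule 225): 010101000011011110
Gen 10 (rule 75): 100000011111010010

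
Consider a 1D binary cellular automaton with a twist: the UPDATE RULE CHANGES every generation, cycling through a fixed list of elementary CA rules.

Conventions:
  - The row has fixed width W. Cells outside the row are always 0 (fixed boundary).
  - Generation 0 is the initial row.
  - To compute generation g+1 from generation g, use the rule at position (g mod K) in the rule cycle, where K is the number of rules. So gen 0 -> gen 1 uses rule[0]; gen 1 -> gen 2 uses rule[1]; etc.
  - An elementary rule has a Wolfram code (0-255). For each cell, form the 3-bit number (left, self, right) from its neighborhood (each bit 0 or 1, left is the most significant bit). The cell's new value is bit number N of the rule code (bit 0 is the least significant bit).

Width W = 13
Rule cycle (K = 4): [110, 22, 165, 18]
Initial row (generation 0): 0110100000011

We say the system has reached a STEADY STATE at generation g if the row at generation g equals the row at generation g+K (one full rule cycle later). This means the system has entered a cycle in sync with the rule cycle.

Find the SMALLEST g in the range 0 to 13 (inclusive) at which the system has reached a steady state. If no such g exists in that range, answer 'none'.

Answer: 4

Derivation:
Gen 0: 0110100000011
Gen 1 (rule 110): 1111100000111
Gen 2 (rule 22): 0000010001000
Gen 3 (rule 165): 1111010101011
Gen 4 (rule 18): 0000000000000
Gen 5 (rule 110): 0000000000000
Gen 6 (rule 22): 0000000000000
Gen 7 (rule 165): 1111111111111
Gen 8 (rule 18): 0000000000000
Gen 9 (rule 110): 0000000000000
Gen 10 (rule 22): 0000000000000
Gen 11 (rule 165): 1111111111111
Gen 12 (rule 18): 0000000000000
Gen 13 (rule 110): 0000000000000
Gen 14 (rule 22): 0000000000000
Gen 15 (rule 165): 1111111111111
Gen 16 (rule 18): 0000000000000
Gen 17 (rule 110): 0000000000000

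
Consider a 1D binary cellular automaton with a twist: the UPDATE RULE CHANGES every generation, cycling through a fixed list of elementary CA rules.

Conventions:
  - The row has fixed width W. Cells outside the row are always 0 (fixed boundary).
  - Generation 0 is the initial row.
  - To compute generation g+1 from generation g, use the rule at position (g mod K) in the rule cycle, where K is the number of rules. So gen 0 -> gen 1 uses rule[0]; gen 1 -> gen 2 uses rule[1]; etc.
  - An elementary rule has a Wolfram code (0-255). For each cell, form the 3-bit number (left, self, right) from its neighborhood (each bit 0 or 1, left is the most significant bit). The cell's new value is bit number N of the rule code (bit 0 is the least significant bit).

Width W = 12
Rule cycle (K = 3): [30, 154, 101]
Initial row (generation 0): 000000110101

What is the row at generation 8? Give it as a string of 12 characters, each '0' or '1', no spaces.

Gen 0: 000000110101
Gen 1 (rule 30): 000001100101
Gen 2 (rule 154): 000011011000
Gen 3 (rule 101): 111001101011
Gen 4 (rule 30): 100111001010
Gen 5 (rule 154): 011110110001
Gen 6 (rule 101): 000011010101
Gen 7 (rule 30): 000110010101
Gen 8 (rule 154): 001101100000

Answer: 001101100000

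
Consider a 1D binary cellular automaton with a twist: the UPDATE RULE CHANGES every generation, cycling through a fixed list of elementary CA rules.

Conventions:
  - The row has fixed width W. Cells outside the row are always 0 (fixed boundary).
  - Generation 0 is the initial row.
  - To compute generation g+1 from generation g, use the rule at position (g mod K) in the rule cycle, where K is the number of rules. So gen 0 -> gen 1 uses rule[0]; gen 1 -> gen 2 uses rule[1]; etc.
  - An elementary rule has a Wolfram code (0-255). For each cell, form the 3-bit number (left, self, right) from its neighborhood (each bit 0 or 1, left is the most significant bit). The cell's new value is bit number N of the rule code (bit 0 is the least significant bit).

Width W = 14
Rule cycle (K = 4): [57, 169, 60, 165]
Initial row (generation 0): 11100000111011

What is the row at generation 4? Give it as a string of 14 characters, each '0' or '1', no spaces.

Answer: 11010001000000

Derivation:
Gen 0: 11100000111011
Gen 1 (rule 57): 10011110100110
Gen 2 (rule 169): 00011101000100
Gen 3 (rule 60): 00010011100110
Gen 4 (rule 165): 11010001000000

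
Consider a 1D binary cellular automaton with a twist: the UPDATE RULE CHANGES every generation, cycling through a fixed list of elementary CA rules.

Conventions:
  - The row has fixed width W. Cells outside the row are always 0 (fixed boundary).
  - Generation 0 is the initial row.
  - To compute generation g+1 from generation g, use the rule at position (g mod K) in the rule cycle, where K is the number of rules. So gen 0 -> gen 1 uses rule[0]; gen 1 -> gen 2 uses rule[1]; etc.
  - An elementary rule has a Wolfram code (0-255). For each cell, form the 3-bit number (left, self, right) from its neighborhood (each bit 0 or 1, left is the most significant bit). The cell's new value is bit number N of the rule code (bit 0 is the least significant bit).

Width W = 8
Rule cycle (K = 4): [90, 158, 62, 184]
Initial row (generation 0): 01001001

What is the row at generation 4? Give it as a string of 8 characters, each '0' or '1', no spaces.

Gen 0: 01001001
Gen 1 (rule 90): 10110110
Gen 2 (rule 158): 10100101
Gen 3 (rule 62): 11111111
Gen 4 (rule 184): 11111110

Answer: 11111110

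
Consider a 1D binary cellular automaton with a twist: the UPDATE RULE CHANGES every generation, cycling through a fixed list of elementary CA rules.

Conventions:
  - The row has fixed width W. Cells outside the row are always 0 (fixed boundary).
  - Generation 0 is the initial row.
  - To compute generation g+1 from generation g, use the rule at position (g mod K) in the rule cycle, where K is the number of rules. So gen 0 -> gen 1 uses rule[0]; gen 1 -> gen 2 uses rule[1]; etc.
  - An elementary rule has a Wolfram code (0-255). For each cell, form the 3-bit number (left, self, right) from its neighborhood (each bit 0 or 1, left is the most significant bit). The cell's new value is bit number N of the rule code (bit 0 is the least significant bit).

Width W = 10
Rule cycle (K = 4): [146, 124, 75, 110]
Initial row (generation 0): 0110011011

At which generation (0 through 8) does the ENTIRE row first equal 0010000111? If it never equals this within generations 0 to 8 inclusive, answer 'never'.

Gen 0: 0110011011
Gen 1 (rule 146): 1001100000
Gen 2 (rule 124): 1101110000
Gen 3 (rule 75): 1101010111
Gen 4 (rule 110): 1111111101
Gen 5 (rule 146): 0111111000
Gen 6 (rule 124): 0100001100
Gen 7 (rule 75): 1001111101
Gen 8 (rule 110): 1011000111

Answer: never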